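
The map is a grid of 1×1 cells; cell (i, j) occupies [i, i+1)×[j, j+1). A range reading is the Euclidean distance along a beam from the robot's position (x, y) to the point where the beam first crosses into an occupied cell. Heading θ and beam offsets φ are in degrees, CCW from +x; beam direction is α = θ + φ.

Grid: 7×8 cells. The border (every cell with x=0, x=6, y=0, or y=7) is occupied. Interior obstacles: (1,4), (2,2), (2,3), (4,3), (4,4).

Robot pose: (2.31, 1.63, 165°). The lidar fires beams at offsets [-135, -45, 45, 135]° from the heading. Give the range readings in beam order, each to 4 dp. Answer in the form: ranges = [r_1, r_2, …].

ranges = [0.7400, 0.4272, 1.2600, 0.7275]

beam 1: φ=-135°, α=30°
  d=(0.8660,0.5000)  start (2,1)  tX=0.7967 tY=0.7400  stride 1/|dx|=1.1547 1/|dy|=2.0000
    cross y-line → (2,2), t=0.7400 (wall)
  → r_1 = 0.7400
beam 2: φ=-45°, α=120°
  d=(-0.5000,0.8660)  start (2,1)  tX=0.6200 tY=0.4272  stride 1/|dx|=2.0000 1/|dy|=1.1547
    cross y-line → (2,2), t=0.4272 (wall)
  → r_2 = 0.4272
beam 3: φ=45°, α=210°
  d=(-0.8660,-0.5000)  start (2,1)  tX=0.3580 tY=1.2600  stride 1/|dx|=1.1547 1/|dy|=2.0000
    cross x-line → (1,1), t=0.3580
    cross y-line → (1,0), t=1.2600 (wall)
  → r_3 = 1.2600
beam 4: φ=135°, α=300°
  d=(0.5000,-0.8660)  start (2,1)  tX=1.3800 tY=0.7275  stride 1/|dx|=2.0000 1/|dy|=1.1547
    cross y-line → (2,0), t=0.7275 (wall)
  → r_4 = 0.7275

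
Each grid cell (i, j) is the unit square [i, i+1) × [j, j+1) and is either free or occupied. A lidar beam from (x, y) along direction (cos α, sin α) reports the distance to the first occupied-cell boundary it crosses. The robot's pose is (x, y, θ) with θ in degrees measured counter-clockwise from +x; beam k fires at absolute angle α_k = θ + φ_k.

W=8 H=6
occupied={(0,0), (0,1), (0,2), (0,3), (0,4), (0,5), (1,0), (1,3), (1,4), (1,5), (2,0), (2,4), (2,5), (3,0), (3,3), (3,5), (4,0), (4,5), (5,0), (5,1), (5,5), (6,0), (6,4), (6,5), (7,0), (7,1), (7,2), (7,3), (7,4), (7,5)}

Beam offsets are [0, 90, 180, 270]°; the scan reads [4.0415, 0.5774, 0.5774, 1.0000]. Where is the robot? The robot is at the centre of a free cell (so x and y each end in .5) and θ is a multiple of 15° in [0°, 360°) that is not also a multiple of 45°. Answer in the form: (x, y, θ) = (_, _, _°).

Enumerate (i+0.5, j+0.5, θ) over the 18 free cells and 16 admissible headings. For each, cast all 4 beams and compare to the given ranges.
  (4.5, 2.5, 165°): beam 1 = 2.5882 ≠ 4.0415 ✗
  (5.5, 2.5, 195°): beam 1 = 4.6587 ≠ 4.0415 ✗
  (3.5, 1.5, 240°): beam 1 = 0.5774 ≠ 4.0415 ✗
  (3.5, 4.5, 240°): beam 1 = 0.5774 ≠ 4.0415 ✗
  …
  (5.5, 4.5, 240°): r_1=4.0415, r_2=0.5774, r_3=0.5774, r_4=1.0000 — all match ✓
Only this pose fits every beam.

(x, y, θ) = (5.5, 4.5, 240°)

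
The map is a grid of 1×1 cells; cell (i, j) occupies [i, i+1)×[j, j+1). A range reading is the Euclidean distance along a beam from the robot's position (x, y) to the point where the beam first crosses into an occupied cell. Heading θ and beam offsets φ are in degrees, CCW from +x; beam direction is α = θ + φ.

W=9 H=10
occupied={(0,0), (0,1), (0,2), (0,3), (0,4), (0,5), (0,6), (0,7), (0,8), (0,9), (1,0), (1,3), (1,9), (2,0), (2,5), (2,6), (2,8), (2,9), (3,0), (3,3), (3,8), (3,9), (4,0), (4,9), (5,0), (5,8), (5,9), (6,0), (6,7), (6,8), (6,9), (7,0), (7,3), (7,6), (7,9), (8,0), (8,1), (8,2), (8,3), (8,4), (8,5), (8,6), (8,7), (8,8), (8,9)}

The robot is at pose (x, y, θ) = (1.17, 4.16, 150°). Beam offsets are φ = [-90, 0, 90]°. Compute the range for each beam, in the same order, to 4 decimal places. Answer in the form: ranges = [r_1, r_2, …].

ranges = [1.6600, 0.1963, 0.1848]

beam 1: φ=-90°, α=60°
  d=(0.5000,0.8660)  start (1,4)  tX=1.6600 tY=0.9699  stride 1/|dx|=2.0000 1/|dy|=1.1547
    cross y-line → (1,5), t=0.9699
    cross x-line → (2,5), t=1.6600 (wall)
  → r_1 = 1.6600
beam 2: φ=0°, α=150°
  d=(-0.8660,0.5000)  start (1,4)  tX=0.1963 tY=1.6800  stride 1/|dx|=1.1547 1/|dy|=2.0000
    cross x-line → (0,4), t=0.1963 (wall)
  → r_2 = 0.1963
beam 3: φ=90°, α=240°
  d=(-0.5000,-0.8660)  start (1,4)  tX=0.3400 tY=0.1848  stride 1/|dx|=2.0000 1/|dy|=1.1547
    cross y-line → (1,3), t=0.1848 (wall)
  → r_3 = 0.1848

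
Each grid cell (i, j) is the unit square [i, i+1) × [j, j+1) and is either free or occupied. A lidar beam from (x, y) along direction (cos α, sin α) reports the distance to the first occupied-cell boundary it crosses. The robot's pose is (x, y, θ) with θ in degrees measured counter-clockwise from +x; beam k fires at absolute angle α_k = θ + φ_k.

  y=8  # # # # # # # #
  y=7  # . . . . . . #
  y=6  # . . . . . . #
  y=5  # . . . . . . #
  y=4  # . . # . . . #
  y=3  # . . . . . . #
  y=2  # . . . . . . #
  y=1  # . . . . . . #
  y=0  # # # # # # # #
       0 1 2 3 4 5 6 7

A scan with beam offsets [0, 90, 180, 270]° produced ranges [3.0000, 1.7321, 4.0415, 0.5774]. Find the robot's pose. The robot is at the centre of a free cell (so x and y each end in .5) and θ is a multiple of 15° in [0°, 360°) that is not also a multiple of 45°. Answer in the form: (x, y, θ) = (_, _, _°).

(x, y, θ) = (2.5, 4.5, 120°)

The pose lattice has 41·16 = 656 candidates. Test each by forward raycasting.
  (3.5, 2.5, 15°): beam 1 = 3.6235 ≠ 3.0000 ✗
  (5.5, 6.5, 285°): beam 1 = 5.6940 ≠ 3.0000 ✗
  (5.5, 4.5, 345°): beam 1 = 1.5529 ≠ 3.0000 ✗
  …
  (2.5, 4.5, 120°): r_1=3.0000, r_2=1.7321, r_3=4.0415, r_4=0.5774 — all match ✓
No second candidate reproduces the full scan.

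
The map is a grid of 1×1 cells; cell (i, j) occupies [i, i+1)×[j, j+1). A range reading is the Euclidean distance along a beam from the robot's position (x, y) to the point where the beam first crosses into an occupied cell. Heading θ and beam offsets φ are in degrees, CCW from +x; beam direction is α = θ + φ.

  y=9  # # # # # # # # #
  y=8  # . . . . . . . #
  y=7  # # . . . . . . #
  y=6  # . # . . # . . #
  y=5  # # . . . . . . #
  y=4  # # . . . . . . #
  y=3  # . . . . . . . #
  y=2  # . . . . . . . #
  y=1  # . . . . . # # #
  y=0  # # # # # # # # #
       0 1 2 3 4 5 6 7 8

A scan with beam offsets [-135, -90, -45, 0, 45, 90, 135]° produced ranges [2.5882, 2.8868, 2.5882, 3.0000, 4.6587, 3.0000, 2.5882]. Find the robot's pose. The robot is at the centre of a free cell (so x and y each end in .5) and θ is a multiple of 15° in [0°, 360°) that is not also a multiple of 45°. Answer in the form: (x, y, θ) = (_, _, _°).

Candidates: 49 free-cell centres × 16 headings = 784 poses. Raycast each; keep the one whose scan matches to 4 dp.
  (7.5, 7.5, 240°): beam 1 = 1.5529 ≠ 2.5882 ✗
  (5.5, 1.5, 210°): beam 1 = 7.7646 ≠ 2.5882 ✗
  (4.5, 2.5, 195°): beam 1 = 7.0000 ≠ 2.5882 ✗
  (4.5, 4.5, 60°): beam 1 = 3.6235 ≠ 2.5882 ✗
  …
  (3.5, 3.5, 330°): r_1=2.5882, r_2=2.8868, r_3=2.5882, r_4=3.0000, r_5=4.6587, r_6=3.0000, r_7=2.5882 — all match ✓
Unique over the lattice → pose = (3.5, 3.5, 330°).

(x, y, θ) = (3.5, 3.5, 330°)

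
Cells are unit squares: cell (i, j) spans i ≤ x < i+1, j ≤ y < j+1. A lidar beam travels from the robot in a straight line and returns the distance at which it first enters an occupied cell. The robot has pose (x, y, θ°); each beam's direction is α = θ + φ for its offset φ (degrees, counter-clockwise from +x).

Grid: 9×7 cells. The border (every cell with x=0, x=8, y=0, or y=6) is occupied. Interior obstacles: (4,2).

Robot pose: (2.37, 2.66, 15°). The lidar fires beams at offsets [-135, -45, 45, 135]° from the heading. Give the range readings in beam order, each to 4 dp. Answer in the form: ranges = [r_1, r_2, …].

beam 1: φ=-135°, α=240°
  d=(-0.5000,-0.8660)  start (2,2)  tX=0.7400 tY=0.7621  stride 1/|dx|=2.0000 1/|dy|=1.1547
    cross x-line → (1,2), t=0.7400
    cross y-line → (1,1), t=0.7621
    cross y-line → (1,0), t=1.9168 (wall)
  → r_1 = 1.9168
beam 2: φ=-45°, α=330°
  d=(0.8660,-0.5000)  start (2,2)  tX=0.7275 tY=1.3200  stride 1/|dx|=1.1547 1/|dy|=2.0000
    cross x-line → (3,2), t=0.7275
    cross y-line → (3,1), t=1.3200
    cross x-line → (4,1), t=1.8822
    cross x-line → (5,1), t=3.0369
    cross y-line → (5,0), t=3.3200 (wall)
  → r_2 = 3.3200
beam 3: φ=45°, α=60°
  d=(0.5000,0.8660)  start (2,2)  tX=1.2600 tY=0.3926  stride 1/|dx|=2.0000 1/|dy|=1.1547
    cross y-line → (2,3), t=0.3926
    cross x-line → (3,3), t=1.2600
    cross y-line → (3,4), t=1.5473
    cross y-line → (3,5), t=2.7020
    cross x-line → (4,5), t=3.2600
    cross y-line → (4,6), t=3.8567 (wall)
  → r_3 = 3.8567
beam 4: φ=135°, α=150°
  d=(-0.8660,0.5000)  start (2,2)  tX=0.4272 tY=0.6800  stride 1/|dx|=1.1547 1/|dy|=2.0000
    cross x-line → (1,2), t=0.4272
    cross y-line → (1,3), t=0.6800
    cross x-line → (0,3), t=1.5819 (wall)
  → r_4 = 1.5819

ranges = [1.9168, 3.3200, 3.8567, 1.5819]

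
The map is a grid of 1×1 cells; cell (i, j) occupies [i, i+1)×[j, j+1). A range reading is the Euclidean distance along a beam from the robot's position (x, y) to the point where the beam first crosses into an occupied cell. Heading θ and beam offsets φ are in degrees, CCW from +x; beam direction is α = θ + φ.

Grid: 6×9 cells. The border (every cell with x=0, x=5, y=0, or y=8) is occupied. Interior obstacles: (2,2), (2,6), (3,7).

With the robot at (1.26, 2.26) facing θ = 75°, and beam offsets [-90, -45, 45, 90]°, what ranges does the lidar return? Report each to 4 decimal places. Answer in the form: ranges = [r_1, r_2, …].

beam 1: φ=-90°, α=345°
  d=(0.9659,-0.2588)  start (1,2)  tX=0.7661 tY=1.0046  stride 1/|dx|=1.0353 1/|dy|=3.8637
    cross x-line → (2,2), t=0.7661 (wall)
  → r_1 = 0.7661
beam 2: φ=-45°, α=30°
  d=(0.8660,0.5000)  start (1,2)  tX=0.8545 tY=1.4800  stride 1/|dx|=1.1547 1/|dy|=2.0000
    cross x-line → (2,2), t=0.8545 (wall)
  → r_2 = 0.8545
beam 3: φ=45°, α=120°
  d=(-0.5000,0.8660)  start (1,2)  tX=0.5200 tY=0.8545  stride 1/|dx|=2.0000 1/|dy|=1.1547
    cross x-line → (0,2), t=0.5200 (wall)
  → r_3 = 0.5200
beam 4: φ=90°, α=165°
  d=(-0.9659,0.2588)  start (1,2)  tX=0.2692 tY=2.8591  stride 1/|dx|=1.0353 1/|dy|=3.8637
    cross x-line → (0,2), t=0.2692 (wall)
  → r_4 = 0.2692

ranges = [0.7661, 0.8545, 0.5200, 0.2692]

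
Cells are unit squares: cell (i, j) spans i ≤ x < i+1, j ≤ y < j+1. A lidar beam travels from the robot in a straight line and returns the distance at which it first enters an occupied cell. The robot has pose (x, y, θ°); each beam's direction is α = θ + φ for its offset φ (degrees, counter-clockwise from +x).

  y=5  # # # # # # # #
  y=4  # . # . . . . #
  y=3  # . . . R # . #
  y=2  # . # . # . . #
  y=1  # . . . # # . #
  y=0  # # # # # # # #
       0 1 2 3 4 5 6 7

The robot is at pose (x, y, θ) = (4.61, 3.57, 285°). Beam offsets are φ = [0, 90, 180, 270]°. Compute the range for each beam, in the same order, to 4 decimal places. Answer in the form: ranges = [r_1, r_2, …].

ranges = [0.5901, 0.4038, 1.4804, 2.2023]

beam 1: φ=0°, α=285°
  dir = (cos 285°, sin 285°) = (0.2588, -0.9659); from cell (4,3)
  next x-line at t=1.5068, next y-line at t=0.5901; Δt_x=3.8637, Δt_y=1.0353
    y: enter (4,2) at t=0.5901 ← occupied
  → r_1 = 0.5901
beam 2: φ=90°, α=15°
  dir = (cos 15°, sin 15°) = (0.9659, 0.2588); from cell (4,3)
  next x-line at t=0.4038, next y-line at t=1.6614; Δt_x=1.0353, Δt_y=3.8637
    x: enter (5,3) at t=0.4038 ← occupied
  → r_2 = 0.4038
beam 3: φ=180°, α=105°
  dir = (cos 105°, sin 105°) = (-0.2588, 0.9659); from cell (4,3)
  next x-line at t=2.3569, next y-line at t=0.4452; Δt_x=3.8637, Δt_y=1.0353
    y: enter (4,4) at t=0.4452
    y: enter (4,5) at t=1.4804 ← occupied
  → r_3 = 1.4804
beam 4: φ=270°, α=195°
  dir = (cos 195°, sin 195°) = (-0.9659, -0.2588); from cell (4,3)
  next x-line at t=0.6315, next y-line at t=2.2023; Δt_x=1.0353, Δt_y=3.8637
    x: enter (3,3) at t=0.6315
    x: enter (2,3) at t=1.6668
    y: enter (2,2) at t=2.2023 ← occupied
  → r_4 = 2.2023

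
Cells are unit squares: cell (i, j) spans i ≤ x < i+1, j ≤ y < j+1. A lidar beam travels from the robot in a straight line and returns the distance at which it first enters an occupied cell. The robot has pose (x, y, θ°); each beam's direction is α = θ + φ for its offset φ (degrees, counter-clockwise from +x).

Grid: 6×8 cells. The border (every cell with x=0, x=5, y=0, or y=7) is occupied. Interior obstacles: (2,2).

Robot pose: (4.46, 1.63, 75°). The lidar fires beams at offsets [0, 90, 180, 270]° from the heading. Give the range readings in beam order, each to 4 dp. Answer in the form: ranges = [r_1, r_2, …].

beam 1: φ=0°, α=75°
  dir = (cos 75°, sin 75°) = (0.2588, 0.9659); from cell (4,1)
  next x-line at t=2.0864, next y-line at t=0.3831; Δt_x=3.8637, Δt_y=1.0353
    y: enter (4,2) at t=0.3831
    y: enter (4,3) at t=1.4183
    x: enter (5,3) at t=2.0864 ← occupied
  → r_1 = 2.0864
beam 2: φ=90°, α=165°
  dir = (cos 165°, sin 165°) = (-0.9659, 0.2588); from cell (4,1)
  next x-line at t=0.4762, next y-line at t=1.4296; Δt_x=1.0353, Δt_y=3.8637
    x: enter (3,1) at t=0.4762
    y: enter (3,2) at t=1.4296
    x: enter (2,2) at t=1.5115 ← occupied
  → r_2 = 1.5115
beam 3: φ=180°, α=255°
  dir = (cos 255°, sin 255°) = (-0.2588, -0.9659); from cell (4,1)
  next x-line at t=1.7773, next y-line at t=0.6522; Δt_x=3.8637, Δt_y=1.0353
    y: enter (4,0) at t=0.6522 ← occupied
  → r_3 = 0.6522
beam 4: φ=270°, α=345°
  dir = (cos 345°, sin 345°) = (0.9659, -0.2588); from cell (4,1)
  next x-line at t=0.5590, next y-line at t=2.4341; Δt_x=1.0353, Δt_y=3.8637
    x: enter (5,1) at t=0.5590 ← occupied
  → r_4 = 0.5590

ranges = [2.0864, 1.5115, 0.6522, 0.5590]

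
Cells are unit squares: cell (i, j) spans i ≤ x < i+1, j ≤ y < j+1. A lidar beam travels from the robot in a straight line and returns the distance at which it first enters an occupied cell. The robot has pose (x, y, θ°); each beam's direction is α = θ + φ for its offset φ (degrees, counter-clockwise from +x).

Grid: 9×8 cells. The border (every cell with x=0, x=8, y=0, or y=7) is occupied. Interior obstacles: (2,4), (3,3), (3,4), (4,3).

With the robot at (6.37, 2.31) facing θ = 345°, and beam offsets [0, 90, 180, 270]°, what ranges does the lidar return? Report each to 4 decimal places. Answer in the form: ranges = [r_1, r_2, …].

ranges = [1.6875, 4.8554, 2.6660, 1.3562]

beam 1: φ=0°, α=345°
  direction (0.9659, -0.2588); cell (6,2); t to first gridline: x 0.6522, y 1.1977 (then +1.0353 / +3.8637)
    (7,2) via x @ 0.6522
    (7,1) via y @ 1.1977
    (8,1) via x @ 1.6875  # hit
  → r_1 = 1.6875
beam 2: φ=90°, α=75°
  direction (0.2588, 0.9659); cell (6,2); t to first gridline: x 2.4341, y 0.7143 (then +3.8637 / +1.0353)
    (6,3) via y @ 0.7143
    (6,4) via y @ 1.7496
    (7,4) via x @ 2.4341
    (7,5) via y @ 2.7849
    (7,6) via y @ 3.8202
    (7,7) via y @ 4.8554  # hit
  → r_2 = 4.8554
beam 3: φ=180°, α=165°
  direction (-0.9659, 0.2588); cell (6,2); t to first gridline: x 0.3831, y 2.6660 (then +1.0353 / +3.8637)
    (5,2) via x @ 0.3831
    (4,2) via x @ 1.4183
    (3,2) via x @ 2.4536
    (3,3) via y @ 2.6660  # hit
  → r_3 = 2.6660
beam 4: φ=270°, α=255°
  direction (-0.2588, -0.9659); cell (6,2); t to first gridline: x 1.4296, y 0.3209 (then +3.8637 / +1.0353)
    (6,1) via y @ 0.3209
    (6,0) via y @ 1.3562  # hit
  → r_4 = 1.3562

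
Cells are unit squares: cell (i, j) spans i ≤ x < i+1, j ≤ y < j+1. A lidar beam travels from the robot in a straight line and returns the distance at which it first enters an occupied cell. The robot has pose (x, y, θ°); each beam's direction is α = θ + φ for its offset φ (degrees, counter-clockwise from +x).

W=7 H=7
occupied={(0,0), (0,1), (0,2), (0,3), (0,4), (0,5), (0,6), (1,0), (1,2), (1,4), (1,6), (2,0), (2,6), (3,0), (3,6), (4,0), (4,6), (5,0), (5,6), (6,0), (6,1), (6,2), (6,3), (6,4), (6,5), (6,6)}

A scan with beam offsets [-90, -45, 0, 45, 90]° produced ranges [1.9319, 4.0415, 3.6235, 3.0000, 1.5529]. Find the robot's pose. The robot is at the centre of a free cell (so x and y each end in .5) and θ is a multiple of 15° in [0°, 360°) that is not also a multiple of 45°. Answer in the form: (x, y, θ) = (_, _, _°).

(x, y, θ) = (2.5, 4.5, 345°)

Candidates: 23 free-cell centres × 16 headings = 368 poses. Raycast each; keep the one whose scan matches to 4 dp.
  (1.5, 1.5, 15°): beam 1 = 0.5176 ≠ 1.9319 ✗
  (3.5, 5.5, 30°): beam 1 = 5.0000 ≠ 1.9319 ✗
  (2.5, 2.5, 285°): beam 1 = 0.5176 ≠ 1.9319 ✗
  …
  (2.5, 4.5, 345°): r_1=1.9319, r_2=4.0415, r_3=3.6235, r_4=3.0000, r_5=1.5529 — all match ✓
No second candidate reproduces the full scan.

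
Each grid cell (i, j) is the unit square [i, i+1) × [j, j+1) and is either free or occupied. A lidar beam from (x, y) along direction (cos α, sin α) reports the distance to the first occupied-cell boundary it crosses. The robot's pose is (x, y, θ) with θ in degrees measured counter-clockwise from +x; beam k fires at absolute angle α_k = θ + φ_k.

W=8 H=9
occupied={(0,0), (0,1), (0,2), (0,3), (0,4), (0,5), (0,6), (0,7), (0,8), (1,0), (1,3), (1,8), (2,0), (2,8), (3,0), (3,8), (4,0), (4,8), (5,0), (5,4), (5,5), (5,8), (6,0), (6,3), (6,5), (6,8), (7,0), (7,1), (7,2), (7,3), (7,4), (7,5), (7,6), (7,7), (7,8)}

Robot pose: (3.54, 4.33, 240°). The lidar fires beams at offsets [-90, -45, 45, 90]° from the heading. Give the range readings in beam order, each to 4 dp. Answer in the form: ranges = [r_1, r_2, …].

beam 1: φ=-90°, α=150°
  cosα=-0.8660 sinα=0.5000 | (3,4) | tMaxX 0.6235 tMaxY 1.3400 | tΔX 1.1547 tΔY 2.0000
    t=0.6235 [x] (2,4)
    t=1.3400 [y] (2,5)
    t=1.7782 [x] (1,5)
    t=2.9329 [x] (0,5) — stop
  → r_1 = 2.9329
beam 2: φ=-45°, α=195°
  cosα=-0.9659 sinα=-0.2588 | (3,4) | tMaxX 0.5590 tMaxY 1.2750 | tΔX 1.0353 tΔY 3.8637
    t=0.5590 [x] (2,4)
    t=1.2750 [y] (2,3)
    t=1.5943 [x] (1,3) — stop
  → r_2 = 1.5943
beam 3: φ=45°, α=285°
  cosα=0.2588 sinα=-0.9659 | (3,4) | tMaxX 1.7773 tMaxY 0.3416 | tΔX 3.8637 tΔY 1.0353
    t=0.3416 [y] (3,3)
    t=1.3769 [y] (3,2)
    t=1.7773 [x] (4,2)
    t=2.4122 [y] (4,1)
    t=3.4475 [y] (4,0) — stop
  → r_3 = 3.4475
beam 4: φ=90°, α=330°
  cosα=0.8660 sinα=-0.5000 | (3,4) | tMaxX 0.5312 tMaxY 0.6600 | tΔX 1.1547 tΔY 2.0000
    t=0.5312 [x] (4,4)
    t=0.6600 [y] (4,3)
    t=1.6859 [x] (5,3)
    t=2.6600 [y] (5,2)
    t=2.8406 [x] (6,2)
    t=3.9953 [x] (7,2) — stop
  → r_4 = 3.9953

ranges = [2.9329, 1.5943, 3.4475, 3.9953]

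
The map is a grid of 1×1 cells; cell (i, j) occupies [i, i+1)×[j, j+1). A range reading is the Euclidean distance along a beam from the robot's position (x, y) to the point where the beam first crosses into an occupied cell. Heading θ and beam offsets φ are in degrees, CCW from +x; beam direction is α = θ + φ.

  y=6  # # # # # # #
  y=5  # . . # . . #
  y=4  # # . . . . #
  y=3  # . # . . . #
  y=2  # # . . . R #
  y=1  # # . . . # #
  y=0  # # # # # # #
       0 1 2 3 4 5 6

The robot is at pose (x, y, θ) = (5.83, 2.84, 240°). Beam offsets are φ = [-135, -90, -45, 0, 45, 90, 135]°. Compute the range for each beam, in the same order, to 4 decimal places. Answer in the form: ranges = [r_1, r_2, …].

ranges = [3.2715, 5.5772, 3.9651, 0.9699, 0.6568, 0.1963, 0.1760]

beam 1: φ=-135°, α=105°
  cosα=-0.2588 sinα=0.9659 | (5,2) | tMaxX 3.2069 tMaxY 0.1656 | tΔX 3.8637 tΔY 1.0353
    t=0.1656 [y] (5,3)
    t=1.2009 [y] (5,4)
    t=2.2362 [y] (5,5)
    t=3.2069 [x] (4,5)
    t=3.2715 [y] (4,6) — stop
  → r_1 = 3.2715
beam 2: φ=-90°, α=150°
  cosα=-0.8660 sinα=0.5000 | (5,2) | tMaxX 0.9584 tMaxY 0.3200 | tΔX 1.1547 tΔY 2.0000
    t=0.3200 [y] (5,3)
    t=0.9584 [x] (4,3)
    t=2.1131 [x] (3,3)
    t=2.3200 [y] (3,4)
    t=3.2678 [x] (2,4)
    t=4.3200 [y] (2,5)
    t=4.4225 [x] (1,5)
    t=5.5772 [x] (0,5) — stop
  → r_2 = 5.5772
beam 3: φ=-45°, α=195°
  cosα=-0.9659 sinα=-0.2588 | (5,2) | tMaxX 0.8593 tMaxY 3.2455 | tΔX 1.0353 tΔY 3.8637
    t=0.8593 [x] (4,2)
    t=1.8946 [x] (3,2)
    t=2.9298 [x] (2,2)
    t=3.2455 [y] (2,1)
    t=3.9651 [x] (1,1) — stop
  → r_3 = 3.9651
beam 4: φ=0°, α=240°
  cosα=-0.5000 sinα=-0.8660 | (5,2) | tMaxX 1.6600 tMaxY 0.9699 | tΔX 2.0000 tΔY 1.1547
    t=0.9699 [y] (5,1) — stop
  → r_4 = 0.9699
beam 5: φ=45°, α=285°
  cosα=0.2588 sinα=-0.9659 | (5,2) | tMaxX 0.6568 tMaxY 0.8696 | tΔX 3.8637 tΔY 1.0353
    t=0.6568 [x] (6,2) — stop
  → r_5 = 0.6568
beam 6: φ=90°, α=330°
  cosα=0.8660 sinα=-0.5000 | (5,2) | tMaxX 0.1963 tMaxY 1.6800 | tΔX 1.1547 tΔY 2.0000
    t=0.1963 [x] (6,2) — stop
  → r_6 = 0.1963
beam 7: φ=135°, α=15°
  cosα=0.9659 sinα=0.2588 | (5,2) | tMaxX 0.1760 tMaxY 0.6182 | tΔX 1.0353 tΔY 3.8637
    t=0.1760 [x] (6,2) — stop
  → r_7 = 0.1760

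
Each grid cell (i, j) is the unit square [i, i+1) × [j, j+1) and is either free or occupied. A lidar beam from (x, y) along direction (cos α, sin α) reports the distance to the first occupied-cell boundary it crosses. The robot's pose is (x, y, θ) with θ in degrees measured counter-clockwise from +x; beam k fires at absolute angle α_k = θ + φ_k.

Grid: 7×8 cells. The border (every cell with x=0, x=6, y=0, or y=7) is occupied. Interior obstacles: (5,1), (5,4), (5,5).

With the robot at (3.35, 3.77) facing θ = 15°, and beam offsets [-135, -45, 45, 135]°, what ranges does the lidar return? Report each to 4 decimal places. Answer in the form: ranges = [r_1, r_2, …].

beam 1: φ=-135°, α=240°
  dir = (cos 240°, sin 240°) = (-0.5000, -0.8660); from cell (3,3)
  next x-line at t=0.7000, next y-line at t=0.8891; Δt_x=2.0000, Δt_y=1.1547
    x: enter (2,3) at t=0.7000
    y: enter (2,2) at t=0.8891
    y: enter (2,1) at t=2.0438
    x: enter (1,1) at t=2.7000
    y: enter (1,0) at t=3.1985 ← occupied
  → r_1 = 3.1985
beam 2: φ=-45°, α=330°
  dir = (cos 330°, sin 330°) = (0.8660, -0.5000); from cell (3,3)
  next x-line at t=0.7506, next y-line at t=1.5400; Δt_x=1.1547, Δt_y=2.0000
    x: enter (4,3) at t=0.7506
    y: enter (4,2) at t=1.5400
    x: enter (5,2) at t=1.9053
    x: enter (6,2) at t=3.0600 ← occupied
  → r_2 = 3.0600
beam 3: φ=45°, α=60°
  dir = (cos 60°, sin 60°) = (0.5000, 0.8660); from cell (3,3)
  next x-line at t=1.3000, next y-line at t=0.2656; Δt_x=2.0000, Δt_y=1.1547
    y: enter (3,4) at t=0.2656
    x: enter (4,4) at t=1.3000
    y: enter (4,5) at t=1.4203
    y: enter (4,6) at t=2.5750
    x: enter (5,6) at t=3.3000
    y: enter (5,7) at t=3.7297 ← occupied
  → r_3 = 3.7297
beam 4: φ=135°, α=150°
  dir = (cos 150°, sin 150°) = (-0.8660, 0.5000); from cell (3,3)
  next x-line at t=0.4041, next y-line at t=0.4600; Δt_x=1.1547, Δt_y=2.0000
    x: enter (2,3) at t=0.4041
    y: enter (2,4) at t=0.4600
    x: enter (1,4) at t=1.5588
    y: enter (1,5) at t=2.4600
    x: enter (0,5) at t=2.7135 ← occupied
  → r_4 = 2.7135

ranges = [3.1985, 3.0600, 3.7297, 2.7135]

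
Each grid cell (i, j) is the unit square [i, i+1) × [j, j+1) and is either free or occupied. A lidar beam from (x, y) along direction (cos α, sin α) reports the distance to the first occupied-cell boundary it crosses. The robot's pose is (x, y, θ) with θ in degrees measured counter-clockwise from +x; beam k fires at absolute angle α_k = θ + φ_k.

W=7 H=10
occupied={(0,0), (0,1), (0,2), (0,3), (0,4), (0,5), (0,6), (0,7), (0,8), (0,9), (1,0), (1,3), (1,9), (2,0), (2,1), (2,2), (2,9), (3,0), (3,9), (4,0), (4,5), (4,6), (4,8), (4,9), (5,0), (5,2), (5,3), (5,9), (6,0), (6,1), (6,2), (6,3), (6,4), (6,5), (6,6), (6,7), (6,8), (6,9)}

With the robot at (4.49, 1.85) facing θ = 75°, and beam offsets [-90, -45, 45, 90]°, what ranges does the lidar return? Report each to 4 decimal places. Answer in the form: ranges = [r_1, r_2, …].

beam 1: φ=-90°, α=345°
  cosα=0.9659 sinα=-0.2588 | (4,1) | tMaxX 0.5280 tMaxY 3.2841 | tΔX 1.0353 tΔY 3.8637
    t=0.5280 [x] (5,1)
    t=1.5633 [x] (6,1) — stop
  → r_1 = 1.5633
beam 2: φ=-45°, α=30°
  cosα=0.8660 sinα=0.5000 | (4,1) | tMaxX 0.5889 tMaxY 0.3000 | tΔX 1.1547 tΔY 2.0000
    t=0.3000 [y] (4,2)
    t=0.5889 [x] (5,2) — stop
  → r_2 = 0.5889
beam 3: φ=45°, α=120°
  cosα=-0.5000 sinα=0.8660 | (4,1) | tMaxX 0.9800 tMaxY 0.1732 | tΔX 2.0000 tΔY 1.1547
    t=0.1732 [y] (4,2)
    t=0.9800 [x] (3,2)
    t=1.3279 [y] (3,3)
    t=2.4826 [y] (3,4)
    t=2.9800 [x] (2,4)
    t=3.6373 [y] (2,5)
    t=4.7920 [y] (2,6)
    t=4.9800 [x] (1,6)
    t=5.9467 [y] (1,7)
    t=6.9800 [x] (0,7) — stop
  → r_3 = 6.9800
beam 4: φ=90°, α=165°
  cosα=-0.9659 sinα=0.2588 | (4,1) | tMaxX 0.5073 tMaxY 0.5796 | tΔX 1.0353 tΔY 3.8637
    t=0.5073 [x] (3,1)
    t=0.5796 [y] (3,2)
    t=1.5426 [x] (2,2) — stop
  → r_4 = 1.5426

ranges = [1.5633, 0.5889, 6.9800, 1.5426]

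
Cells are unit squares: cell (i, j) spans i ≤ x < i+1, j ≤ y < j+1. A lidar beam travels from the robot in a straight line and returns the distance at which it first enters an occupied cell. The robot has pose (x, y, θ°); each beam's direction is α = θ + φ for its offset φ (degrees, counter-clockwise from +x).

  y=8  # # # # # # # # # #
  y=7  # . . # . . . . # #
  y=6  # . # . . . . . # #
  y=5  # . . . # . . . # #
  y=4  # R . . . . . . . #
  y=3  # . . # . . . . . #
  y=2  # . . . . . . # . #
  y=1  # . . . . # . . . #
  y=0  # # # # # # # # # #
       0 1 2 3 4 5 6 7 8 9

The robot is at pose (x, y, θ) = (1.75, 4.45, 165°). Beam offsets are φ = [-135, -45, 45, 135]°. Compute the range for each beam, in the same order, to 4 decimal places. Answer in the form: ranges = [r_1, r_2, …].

beam 1: φ=-135°, α=30°
  d=(0.8660,0.5000)  start (1,4)  tX=0.2887 tY=1.1000  stride 1/|dx|=1.1547 1/|dy|=2.0000
    cross x-line → (2,4), t=0.2887
    cross y-line → (2,5), t=1.1000
    cross x-line → (3,5), t=1.4434
    cross x-line → (4,5), t=2.5981 (wall)
  → r_1 = 2.5981
beam 2: φ=-45°, α=120°
  d=(-0.5000,0.8660)  start (1,4)  tX=1.5000 tY=0.6351  stride 1/|dx|=2.0000 1/|dy|=1.1547
    cross y-line → (1,5), t=0.6351
    cross x-line → (0,5), t=1.5000 (wall)
  → r_2 = 1.5000
beam 3: φ=45°, α=210°
  d=(-0.8660,-0.5000)  start (1,4)  tX=0.8660 tY=0.9000  stride 1/|dx|=1.1547 1/|dy|=2.0000
    cross x-line → (0,4), t=0.8660 (wall)
  → r_3 = 0.8660
beam 4: φ=135°, α=300°
  d=(0.5000,-0.8660)  start (1,4)  tX=0.5000 tY=0.5196  stride 1/|dx|=2.0000 1/|dy|=1.1547
    cross x-line → (2,4), t=0.5000
    cross y-line → (2,3), t=0.5196
    cross y-line → (2,2), t=1.6743
    cross x-line → (3,2), t=2.5000
    cross y-line → (3,1), t=2.8290
    cross y-line → (3,0), t=3.9837 (wall)
  → r_4 = 3.9837

ranges = [2.5981, 1.5000, 0.8660, 3.9837]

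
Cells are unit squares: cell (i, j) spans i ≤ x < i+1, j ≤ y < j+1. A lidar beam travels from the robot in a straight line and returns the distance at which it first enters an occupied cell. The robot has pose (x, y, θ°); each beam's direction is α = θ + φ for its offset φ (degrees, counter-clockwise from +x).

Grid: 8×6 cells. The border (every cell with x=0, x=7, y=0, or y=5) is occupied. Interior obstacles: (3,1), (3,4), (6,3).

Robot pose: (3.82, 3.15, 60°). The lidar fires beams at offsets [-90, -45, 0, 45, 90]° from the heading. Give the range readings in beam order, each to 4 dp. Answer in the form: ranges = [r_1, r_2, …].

ranges = [3.6719, 2.2569, 2.1362, 0.8800, 3.2563]

beam 1: φ=-90°, α=330°
  direction (0.8660, -0.5000); cell (3,3); t to first gridline: x 0.2078, y 0.3000 (then +1.1547 / +2.0000)
    (4,3) via x @ 0.2078
    (4,2) via y @ 0.3000
    (5,2) via x @ 1.3625
    (5,1) via y @ 2.3000
    (6,1) via x @ 2.5172
    (7,1) via x @ 3.6719  # hit
  → r_1 = 3.6719
beam 2: φ=-45°, α=15°
  direction (0.9659, 0.2588); cell (3,3); t to first gridline: x 0.1863, y 3.2841 (then +1.0353 / +3.8637)
    (4,3) via x @ 0.1863
    (5,3) via x @ 1.2216
    (6,3) via x @ 2.2569  # hit
  → r_2 = 2.2569
beam 3: φ=0°, α=60°
  direction (0.5000, 0.8660); cell (3,3); t to first gridline: x 0.3600, y 0.9815 (then +2.0000 / +1.1547)
    (4,3) via x @ 0.3600
    (4,4) via y @ 0.9815
    (4,5) via y @ 2.1362  # hit
  → r_3 = 2.1362
beam 4: φ=45°, α=105°
  direction (-0.2588, 0.9659); cell (3,3); t to first gridline: x 3.1682, y 0.8800 (then +3.8637 / +1.0353)
    (3,4) via y @ 0.8800  # hit
  → r_4 = 0.8800
beam 5: φ=90°, α=150°
  direction (-0.8660, 0.5000); cell (3,3); t to first gridline: x 0.9469, y 1.7000 (then +1.1547 / +2.0000)
    (2,3) via x @ 0.9469
    (2,4) via y @ 1.7000
    (1,4) via x @ 2.1016
    (0,4) via x @ 3.2563  # hit
  → r_5 = 3.2563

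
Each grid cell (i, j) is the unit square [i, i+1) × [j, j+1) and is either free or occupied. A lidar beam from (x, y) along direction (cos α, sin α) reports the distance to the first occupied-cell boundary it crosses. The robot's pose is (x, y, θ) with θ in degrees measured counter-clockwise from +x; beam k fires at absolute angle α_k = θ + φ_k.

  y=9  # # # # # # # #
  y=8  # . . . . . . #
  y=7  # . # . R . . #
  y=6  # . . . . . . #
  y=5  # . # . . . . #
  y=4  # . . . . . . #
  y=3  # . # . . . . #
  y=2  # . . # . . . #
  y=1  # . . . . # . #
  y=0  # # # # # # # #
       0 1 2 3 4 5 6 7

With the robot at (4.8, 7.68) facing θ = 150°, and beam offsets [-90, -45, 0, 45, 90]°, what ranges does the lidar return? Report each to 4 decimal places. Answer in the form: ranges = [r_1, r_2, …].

ranges = [1.5242, 1.3666, 2.6400, 1.8635, 4.2493]

beam 1: φ=-90°, α=60°
  d=(0.5000,0.8660)  start (4,7)  tX=0.4000 tY=0.3695  stride 1/|dx|=2.0000 1/|dy|=1.1547
    cross y-line → (4,8), t=0.3695
    cross x-line → (5,8), t=0.4000
    cross y-line → (5,9), t=1.5242 (wall)
  → r_1 = 1.5242
beam 2: φ=-45°, α=105°
  d=(-0.2588,0.9659)  start (4,7)  tX=3.0910 tY=0.3313  stride 1/|dx|=3.8637 1/|dy|=1.0353
    cross y-line → (4,8), t=0.3313
    cross y-line → (4,9), t=1.3666 (wall)
  → r_2 = 1.3666
beam 3: φ=0°, α=150°
  d=(-0.8660,0.5000)  start (4,7)  tX=0.9238 tY=0.6400  stride 1/|dx|=1.1547 1/|dy|=2.0000
    cross y-line → (4,8), t=0.6400
    cross x-line → (3,8), t=0.9238
    cross x-line → (2,8), t=2.0785
    cross y-line → (2,9), t=2.6400 (wall)
  → r_3 = 2.6400
beam 4: φ=45°, α=195°
  d=(-0.9659,-0.2588)  start (4,7)  tX=0.8282 tY=2.6273  stride 1/|dx|=1.0353 1/|dy|=3.8637
    cross x-line → (3,7), t=0.8282
    cross x-line → (2,7), t=1.8635 (wall)
  → r_4 = 1.8635
beam 5: φ=90°, α=240°
  d=(-0.5000,-0.8660)  start (4,7)  tX=1.6000 tY=0.7852  stride 1/|dx|=2.0000 1/|dy|=1.1547
    cross y-line → (4,6), t=0.7852
    cross x-line → (3,6), t=1.6000
    cross y-line → (3,5), t=1.9399
    cross y-line → (3,4), t=3.0946
    cross x-line → (2,4), t=3.6000
    cross y-line → (2,3), t=4.2493 (wall)
  → r_5 = 4.2493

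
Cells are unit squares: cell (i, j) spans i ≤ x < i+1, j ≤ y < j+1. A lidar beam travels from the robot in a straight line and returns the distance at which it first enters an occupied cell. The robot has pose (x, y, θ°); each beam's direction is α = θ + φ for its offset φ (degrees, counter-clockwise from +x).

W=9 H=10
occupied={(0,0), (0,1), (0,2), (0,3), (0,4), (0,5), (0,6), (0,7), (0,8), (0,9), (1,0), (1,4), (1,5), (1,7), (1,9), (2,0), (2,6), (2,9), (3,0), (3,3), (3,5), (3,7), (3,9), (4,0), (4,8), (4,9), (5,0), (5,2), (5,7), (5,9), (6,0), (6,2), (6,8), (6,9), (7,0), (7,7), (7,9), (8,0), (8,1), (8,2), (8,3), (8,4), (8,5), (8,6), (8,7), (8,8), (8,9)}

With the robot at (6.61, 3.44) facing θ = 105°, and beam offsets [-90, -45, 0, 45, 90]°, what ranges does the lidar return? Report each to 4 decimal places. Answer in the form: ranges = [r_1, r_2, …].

beam 1: φ=-90°, α=15°
  direction (0.9659, 0.2588); cell (6,3); t to first gridline: x 0.4038, y 2.1637 (then +1.0353 / +3.8637)
    (7,3) via x @ 0.4038
    (8,3) via x @ 1.4390  # hit
  → r_1 = 1.4390
beam 2: φ=-45°, α=60°
  direction (0.5000, 0.8660); cell (6,3); t to first gridline: x 0.7800, y 0.6466 (then +2.0000 / +1.1547)
    (6,4) via y @ 0.6466
    (7,4) via x @ 0.7800
    (7,5) via y @ 1.8013
    (8,5) via x @ 2.7800  # hit
  → r_2 = 2.7800
beam 3: φ=0°, α=105°
  direction (-0.2588, 0.9659); cell (6,3); t to first gridline: x 2.3569, y 0.5798 (then +3.8637 / +1.0353)
    (6,4) via y @ 0.5798
    (6,5) via y @ 1.6150
    (5,5) via x @ 2.3569
    (5,6) via y @ 2.6503
    (5,7) via y @ 3.6856  # hit
  → r_3 = 3.6856
beam 4: φ=45°, α=150°
  direction (-0.8660, 0.5000); cell (6,3); t to first gridline: x 0.7044, y 1.1200 (then +1.1547 / +2.0000)
    (5,3) via x @ 0.7044
    (5,4) via y @ 1.1200
    (4,4) via x @ 1.8591
    (3,4) via x @ 3.0138
    (3,5) via y @ 3.1200  # hit
  → r_4 = 3.1200
beam 5: φ=90°, α=195°
  direction (-0.9659, -0.2588); cell (6,3); t to first gridline: x 0.6315, y 1.7000 (then +1.0353 / +3.8637)
    (5,3) via x @ 0.6315
    (4,3) via x @ 1.6668
    (4,2) via y @ 1.7000
    (3,2) via x @ 2.7021
    (2,2) via x @ 3.7373
    (1,2) via x @ 4.7726
    (1,1) via y @ 5.5637
    (0,1) via x @ 5.8079  # hit
  → r_5 = 5.8079

ranges = [1.4390, 2.7800, 3.6856, 3.1200, 5.8079]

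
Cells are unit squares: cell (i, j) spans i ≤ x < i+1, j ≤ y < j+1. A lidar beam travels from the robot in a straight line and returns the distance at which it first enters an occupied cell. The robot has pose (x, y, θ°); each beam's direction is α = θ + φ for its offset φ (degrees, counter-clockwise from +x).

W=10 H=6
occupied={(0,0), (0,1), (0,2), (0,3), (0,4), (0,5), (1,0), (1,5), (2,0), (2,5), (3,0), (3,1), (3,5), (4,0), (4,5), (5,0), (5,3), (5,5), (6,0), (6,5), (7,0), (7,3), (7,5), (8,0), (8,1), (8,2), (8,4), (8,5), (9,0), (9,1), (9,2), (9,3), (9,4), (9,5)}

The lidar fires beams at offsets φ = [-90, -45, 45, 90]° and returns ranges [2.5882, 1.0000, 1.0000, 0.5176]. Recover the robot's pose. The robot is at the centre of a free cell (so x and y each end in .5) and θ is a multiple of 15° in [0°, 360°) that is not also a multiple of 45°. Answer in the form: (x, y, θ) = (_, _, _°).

The pose lattice has 26·16 = 416 candidates. Test each by forward raycasting.
  (1.5, 4.5, 300°): beam 1 = 0.5774 ≠ 2.5882 ✗
  (4.5, 3.5, 75°): beam 1 = 0.5176 ≠ 2.5882 ✗
  (6.5, 1.5, 300°): beam 1 = 1.0000 ≠ 2.5882 ✗
  (5.5, 2.5, 195°): beam 1 = 0.5176 ≠ 2.5882 ✗
  …
  (4.5, 4.5, 345°): r_1=2.5882, r_2=1.0000, r_3=1.0000, r_4=0.5176 — all match ✓
Only this pose fits every beam.

(x, y, θ) = (4.5, 4.5, 345°)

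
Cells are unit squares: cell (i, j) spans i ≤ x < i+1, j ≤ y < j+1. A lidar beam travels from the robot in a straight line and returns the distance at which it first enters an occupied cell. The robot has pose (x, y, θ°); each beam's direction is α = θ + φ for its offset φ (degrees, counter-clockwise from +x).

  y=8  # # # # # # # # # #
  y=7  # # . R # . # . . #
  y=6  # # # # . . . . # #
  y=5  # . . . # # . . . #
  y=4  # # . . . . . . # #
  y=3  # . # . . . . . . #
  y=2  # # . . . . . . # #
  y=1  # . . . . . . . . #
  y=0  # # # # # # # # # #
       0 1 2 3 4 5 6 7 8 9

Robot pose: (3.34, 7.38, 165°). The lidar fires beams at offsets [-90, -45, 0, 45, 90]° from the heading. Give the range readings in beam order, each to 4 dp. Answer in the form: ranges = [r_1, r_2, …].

beam 1: φ=-90°, α=75°
  direction (0.2588, 0.9659); cell (3,7); t to first gridline: x 2.5500, y 0.6419 (then +3.8637 / +1.0353)
    (3,8) via y @ 0.6419  # hit
  → r_1 = 0.6419
beam 2: φ=-45°, α=120°
  direction (-0.5000, 0.8660); cell (3,7); t to first gridline: x 0.6800, y 0.7159 (then +2.0000 / +1.1547)
    (2,7) via x @ 0.6800
    (2,8) via y @ 0.7159  # hit
  → r_2 = 0.7159
beam 3: φ=0°, α=165°
  direction (-0.9659, 0.2588); cell (3,7); t to first gridline: x 0.3520, y 2.3955 (then +1.0353 / +3.8637)
    (2,7) via x @ 0.3520
    (1,7) via x @ 1.3873  # hit
  → r_3 = 1.3873
beam 4: φ=45°, α=210°
  direction (-0.8660, -0.5000); cell (3,7); t to first gridline: x 0.3926, y 0.7600 (then +1.1547 / +2.0000)
    (2,7) via x @ 0.3926
    (2,6) via y @ 0.7600  # hit
  → r_4 = 0.7600
beam 5: φ=90°, α=255°
  direction (-0.2588, -0.9659); cell (3,7); t to first gridline: x 1.3137, y 0.3934 (then +3.8637 / +1.0353)
    (3,6) via y @ 0.3934  # hit
  → r_5 = 0.3934

ranges = [0.6419, 0.7159, 1.3873, 0.7600, 0.3934]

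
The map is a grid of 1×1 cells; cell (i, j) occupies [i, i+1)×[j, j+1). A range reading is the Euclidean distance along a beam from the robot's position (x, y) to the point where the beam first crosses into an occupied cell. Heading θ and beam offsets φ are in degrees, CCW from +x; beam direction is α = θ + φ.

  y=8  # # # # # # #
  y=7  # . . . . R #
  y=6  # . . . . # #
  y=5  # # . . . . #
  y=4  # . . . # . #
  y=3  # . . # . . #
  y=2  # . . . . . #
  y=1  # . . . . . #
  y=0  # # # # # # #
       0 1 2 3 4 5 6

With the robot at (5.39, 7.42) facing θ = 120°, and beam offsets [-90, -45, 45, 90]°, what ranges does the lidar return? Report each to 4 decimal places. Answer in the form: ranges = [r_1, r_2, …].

beam 1: φ=-90°, α=30°
  d=(0.8660,0.5000)  start (5,7)  tX=0.7044 tY=1.1600  stride 1/|dx|=1.1547 1/|dy|=2.0000
    cross x-line → (6,7), t=0.7044 (wall)
  → r_1 = 0.7044
beam 2: φ=-45°, α=75°
  d=(0.2588,0.9659)  start (5,7)  tX=2.3569 tY=0.6005  stride 1/|dx|=3.8637 1/|dy|=1.0353
    cross y-line → (5,8), t=0.6005 (wall)
  → r_2 = 0.6005
beam 3: φ=45°, α=165°
  d=(-0.9659,0.2588)  start (5,7)  tX=0.4038 tY=2.2409  stride 1/|dx|=1.0353 1/|dy|=3.8637
    cross x-line → (4,7), t=0.4038
    cross x-line → (3,7), t=1.4390
    cross y-line → (3,8), t=2.2409 (wall)
  → r_3 = 2.2409
beam 4: φ=90°, α=210°
  d=(-0.8660,-0.5000)  start (5,7)  tX=0.4503 tY=0.8400  stride 1/|dx|=1.1547 1/|dy|=2.0000
    cross x-line → (4,7), t=0.4503
    cross y-line → (4,6), t=0.8400
    cross x-line → (3,6), t=1.6050
    cross x-line → (2,6), t=2.7597
    cross y-line → (2,5), t=2.8400
    cross x-line → (1,5), t=3.9144 (wall)
  → r_4 = 3.9144

ranges = [0.7044, 0.6005, 2.2409, 3.9144]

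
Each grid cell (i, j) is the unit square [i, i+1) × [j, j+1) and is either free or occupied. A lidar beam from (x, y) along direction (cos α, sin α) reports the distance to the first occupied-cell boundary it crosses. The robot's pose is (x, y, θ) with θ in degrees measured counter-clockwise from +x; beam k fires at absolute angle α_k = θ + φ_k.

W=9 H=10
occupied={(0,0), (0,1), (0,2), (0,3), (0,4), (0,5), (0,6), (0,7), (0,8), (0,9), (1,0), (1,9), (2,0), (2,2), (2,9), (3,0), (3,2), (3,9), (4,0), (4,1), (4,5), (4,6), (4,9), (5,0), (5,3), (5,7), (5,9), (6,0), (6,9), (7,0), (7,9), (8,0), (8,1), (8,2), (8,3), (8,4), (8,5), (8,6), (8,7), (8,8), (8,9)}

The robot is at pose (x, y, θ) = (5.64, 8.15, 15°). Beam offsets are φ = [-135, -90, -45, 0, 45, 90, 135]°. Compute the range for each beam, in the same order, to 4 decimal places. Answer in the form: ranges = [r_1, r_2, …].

beam 1: φ=-135°, α=240°
  d=(-0.5000,-0.8660)  start (5,8)  tX=1.2800 tY=0.1732  stride 1/|dx|=2.0000 1/|dy|=1.1547
    cross y-line → (5,7), t=0.1732 (wall)
  → r_1 = 0.1732
beam 2: φ=-90°, α=285°
  d=(0.2588,-0.9659)  start (5,8)  tX=1.3909 tY=0.1553  stride 1/|dx|=3.8637 1/|dy|=1.0353
    cross y-line → (5,7), t=0.1553 (wall)
  → r_2 = 0.1553
beam 3: φ=-45°, α=330°
  d=(0.8660,-0.5000)  start (5,8)  tX=0.4157 tY=0.3000  stride 1/|dx|=1.1547 1/|dy|=2.0000
    cross y-line → (5,7), t=0.3000 (wall)
  → r_3 = 0.3000
beam 4: φ=0°, α=15°
  d=(0.9659,0.2588)  start (5,8)  tX=0.3727 tY=3.2841  stride 1/|dx|=1.0353 1/|dy|=3.8637
    cross x-line → (6,8), t=0.3727
    cross x-line → (7,8), t=1.4080
    cross x-line → (8,8), t=2.4433 (wall)
  → r_4 = 2.4433
beam 5: φ=45°, α=60°
  d=(0.5000,0.8660)  start (5,8)  tX=0.7200 tY=0.9815  stride 1/|dx|=2.0000 1/|dy|=1.1547
    cross x-line → (6,8), t=0.7200
    cross y-line → (6,9), t=0.9815 (wall)
  → r_5 = 0.9815
beam 6: φ=90°, α=105°
  d=(-0.2588,0.9659)  start (5,8)  tX=2.4728 tY=0.8800  stride 1/|dx|=3.8637 1/|dy|=1.0353
    cross y-line → (5,9), t=0.8800 (wall)
  → r_6 = 0.8800
beam 7: φ=135°, α=150°
  d=(-0.8660,0.5000)  start (5,8)  tX=0.7390 tY=1.7000  stride 1/|dx|=1.1547 1/|dy|=2.0000
    cross x-line → (4,8), t=0.7390
    cross y-line → (4,9), t=1.7000 (wall)
  → r_7 = 1.7000

ranges = [0.1732, 0.1553, 0.3000, 2.4433, 0.9815, 0.8800, 1.7000]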